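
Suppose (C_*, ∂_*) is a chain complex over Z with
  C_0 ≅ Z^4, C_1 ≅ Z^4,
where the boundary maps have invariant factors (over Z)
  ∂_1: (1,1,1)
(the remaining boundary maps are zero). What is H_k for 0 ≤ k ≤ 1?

H_0: b_0 = 4 − 0 − 3 = 1; torsion from ∂_1 factors > 1: none. So H_0 = Z.
H_1: b_1 = 4 − 3 − 0 = 1; torsion from ∂_2 factors > 1: none. So H_1 = Z.

H_0 = Z,  H_1 = Z.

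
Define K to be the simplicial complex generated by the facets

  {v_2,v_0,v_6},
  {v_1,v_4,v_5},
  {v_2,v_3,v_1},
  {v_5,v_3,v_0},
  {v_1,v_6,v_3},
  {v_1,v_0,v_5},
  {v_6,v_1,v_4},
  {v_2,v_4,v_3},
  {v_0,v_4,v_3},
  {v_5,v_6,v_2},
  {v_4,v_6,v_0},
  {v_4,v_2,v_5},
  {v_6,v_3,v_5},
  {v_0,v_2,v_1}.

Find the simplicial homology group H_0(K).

We work with the vertex ordering v_0 < v_1 < v_2 < v_3 < v_4 < v_5 < v_6. The simplices of K, each written with vertices in increasing order, are:

  0-simplices (7): [v_0], [v_1], [v_2], [v_3], [v_4], [v_5], [v_6]
  1-simplices (21): (21 of them)
  2-simplices (14): (14 of them)

Hence C_0 ≅ Z^7, C_1 ≅ Z^21, C_2 ≅ Z^14.

The boundary map ∂_1: C_1 → C_0 is given by ∂[p,q] = [q] − [p]. For instance
  ∂[v_0,v_1] = [v_1] − [v_0].
The resulting 7×21 matrix has rank 6, and its Smith normal form has invariant factors (1,1,1,1,1,1).

The boundary map ∂_2: C_2 → C_1 sends each 2-simplex [p,q,r] to [q,r] − [p,r] + [p,q]. For instance
  ∂[v_2,v_5,v_6] = [v_5,v_6] − [v_2,v_6] + [v_2,v_5],
  ∂[v_0,v_1,v_2] = [v_1,v_2] − [v_0,v_2] + [v_0,v_1].
The 21×14 boundary matrix has rank 13 and Smith normal form diag(1,1,1,1,1,1,1,1,1,1,1,1,1).

Computing H_k = (kernel of ∂_k) / (image of ∂_{k+1}):

  H_0: rank C_0 − rank ∂_1 = 7 − 6 = 1, and the invariant factors of ∂_1 are all 1, so H_0 ≅ Z.

H_0 = Z.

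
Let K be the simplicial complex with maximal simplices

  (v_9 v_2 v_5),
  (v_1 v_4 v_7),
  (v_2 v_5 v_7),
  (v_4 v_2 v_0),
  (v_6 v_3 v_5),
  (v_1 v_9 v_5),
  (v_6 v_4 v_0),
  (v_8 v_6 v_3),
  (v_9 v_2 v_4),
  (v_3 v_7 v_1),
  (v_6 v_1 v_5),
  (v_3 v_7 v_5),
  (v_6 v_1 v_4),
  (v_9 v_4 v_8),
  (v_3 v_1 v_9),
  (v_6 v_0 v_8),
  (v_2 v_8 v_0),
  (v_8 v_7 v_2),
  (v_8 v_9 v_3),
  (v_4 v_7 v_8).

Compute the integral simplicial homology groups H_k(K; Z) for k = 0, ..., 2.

Take the total order v_0 < v_1 < v_2 < v_3 < v_4 < v_5 < v_6 < v_7 < v_8 < v_9 on the vertex set. Then K (dimension 2) consists of the simplices:

  0-simplices (10): [v_0], [v_1], [v_2], [v_3], [v_4], [v_5], [v_6], [v_7], [v_8], [v_9]
  1-simplices (30): (30 of them)
  2-simplices (20): (20 of them)

Hence C_0 ≅ Z^10, C_1 ≅ Z^30, C_2 ≅ Z^20.

The boundary map ∂_1: C_1 → C_0 maps an edge to its endpoints' difference, ∂[p,q] = q − p.
The resulting 10×30 matrix has rank 9, and its Smith normal form has invariant factors (1,1,1,1,1,1,1,1,1).

Boundary ∂_2: C_2 → C_1 acts by ∂[p,q,r] = [q,r] − [p,r] + [p,q]. For instance
  ∂[v_0,v_2,v_4] = [v_2,v_4] − [v_0,v_4] + [v_0,v_2],
  ∂[v_3,v_5,v_7] = [v_5,v_7] − [v_3,v_7] + [v_3,v_5].
As a 30×20 matrix over Z this has rank 20, with invariant factors (1,1,1,1,1,1,1,1,1,1,1,1,1,1,1,1,1,1,1,2).

Now H_k = ker ∂_k / im ∂_{k+1}, so:

  H_0: rank C_0 − rank ∂_1 = 10 − 9 = 1, and the invariant factors of ∂_1 are all 1, so H_0 = Z.
  H_1: rank ker ∂_1 − rank ∂_2 = (30 − 9) − 20 = 1, and ∂_2 has invariant factor 2 > 1, so H_1 = Z ⊕ Z_2.
  H_2: rank ker ∂_2 − rank ∂_3 = (20 − 20) − 0 = 0, and there is no ∂_3, so H_2 = 0.

H_0 ≅ Z,  H_1 ≅ Z ⊕ Z_2,  H_2 = 0.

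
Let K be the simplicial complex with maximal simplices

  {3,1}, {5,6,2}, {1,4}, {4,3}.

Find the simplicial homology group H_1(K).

H_1 = Z.

Take the total order 1 < 2 < 3 < 4 < 5 < 6 on the vertex set. Then K (dimension 2) consists of the simplices:

  0-simplices (6): [1], [2], [3], [4], [5], [6]
  1-simplices (6): [1,3], [1,4], [2,5], [2,6], [3,4], [5,6]
  2-simplices (1): [2,5,6]

so the chain groups are C_0 ≅ Z^6, C_1 ≅ Z^6, C_2 ≅ Z^1.

∂_1: C_1 → C_0 maps an edge to its endpoints' difference, ∂[p,q] = q − p.
The 6×6 boundary matrix has rank 4 and Smith normal form diag(1,1,1,1).

The boundary map ∂_2: C_2 → C_1 sends each 2-simplex [p,q,r] to [q,r] − [p,r] + [p,q]. For instance
  ∂[2,5,6] = [5,6] − [2,6] + [2,5].
This gives a 6×1 integer matrix of rank 1; reducing to Smith normal form yields diagonal entries (1).

Computing H_k = (kernel of ∂_k) / (image of ∂_{k+1}):

  H_1: rank ker ∂_1 − rank ∂_2 = (6 − 4) − 1 = 1, and the invariant factors of ∂_2 are all 1, so H_1 ≅ Z.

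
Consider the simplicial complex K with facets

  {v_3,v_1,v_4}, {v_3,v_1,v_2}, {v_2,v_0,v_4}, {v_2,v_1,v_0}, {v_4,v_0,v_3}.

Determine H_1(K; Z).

H_1 = Z.

Fix the vertex order v_0 < v_1 < v_2 < v_3 < v_4 and write every simplex with vertices in increasing order. Then dim K = 2 and the simplices of K are:

  0-simplices (5): [v_0], [v_1], [v_2], [v_3], [v_4]
  1-simplices (10): [v_0,v_1], [v_0,v_2], [v_0,v_3], [v_0,v_4], [v_1,v_2], [v_1,v_3], [v_1,v_4], [v_2,v_3], [v_2,v_4], [v_3,v_4]
  2-simplices (5): [v_0,v_1,v_2], [v_0,v_2,v_4], [v_0,v_3,v_4], [v_1,v_2,v_3], [v_1,v_3,v_4]

Hence C_0 ≅ Z^5, C_1 ≅ Z^10, C_2 ≅ Z^5.

∂_1: C_1 → C_0 maps an edge to its endpoints' difference, ∂[p,q] = q − p. For instance
  ∂[v_0,v_3] = [v_3] − [v_0].
The 5×10 boundary matrix has rank 4 and Smith normal form diag(1,1,1,1).

∂_2: C_2 → C_1 sends each 2-simplex [p,q,r] to [q,r] − [p,r] + [p,q]. For instance
  ∂[v_0,v_2,v_4] = [v_2,v_4] − [v_0,v_4] + [v_0,v_2],
  ∂[v_0,v_1,v_2] = [v_1,v_2] − [v_0,v_2] + [v_0,v_1].
The resulting 10×5 matrix has rank 5, and its Smith normal form has invariant factors (1,1,1,1,1).

Now H_k = ker ∂_k / im ∂_{k+1}, so:

  H_1: rank ker ∂_1 − rank ∂_2 = (10 − 4) − 5 = 1, and the invariant factors of ∂_2 are all 1, so H_1 ≅ Z.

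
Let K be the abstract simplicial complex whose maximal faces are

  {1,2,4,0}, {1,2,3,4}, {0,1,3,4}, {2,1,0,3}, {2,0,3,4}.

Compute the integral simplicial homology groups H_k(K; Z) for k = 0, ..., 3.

Fix the vertex order 0 < 1 < 2 < 3 < 4 and write every simplex with vertices in increasing order. Then dim K = 3 and the simplices of K are:

  0-simplices (5): [0], [1], [2], [3], [4]
  1-simplices (10): [0,1], [0,2], [0,3], [0,4], [1,2], [1,3], [1,4], [2,3], [2,4], [3,4]
  2-simplices (10): [0,1,2], [0,1,3], [0,1,4], [0,2,3], [0,2,4], [0,3,4], [1,2,3], [1,2,4], [1,3,4], [2,3,4]
  3-simplices (5): [0,1,2,3], [0,1,2,4], [0,1,3,4], [0,2,3,4], [1,2,3,4]

Hence C_0 ≅ Z^5, C_1 ≅ Z^10, C_2 ≅ Z^10, C_3 ≅ Z^5.

The boundary map ∂_1: C_1 → C_0 sends each edge [p,q] (with p < q) to q − p. For instance
  ∂[0,4] = [4] − [0].
The 5×10 boundary matrix has rank 4 and Smith normal form diag(1,1,1,1).

The boundary map ∂_2: C_2 → C_1 sends each 2-simplex [p,q,r] to [q,r] − [p,r] + [p,q]. For instance
  ∂[0,1,3] = [1,3] − [0,3] + [0,1],
  ∂[2,3,4] = [3,4] − [2,4] + [2,3].
This gives a 10×10 integer matrix of rank 6; reducing to Smith normal form yields diagonal entries (1,1,1,1,1,1).

The boundary map ∂_3: C_3 → C_2 sends each 3-simplex σ to the alternating sum Σ_i (−1)^i (σ with its i-th vertex removed). For instance
  ∂[0,1,3,4] = [1,3,4] − [0,3,4] + [0,1,4] − [0,1,3],
  ∂[1,2,3,4] = [2,3,4] − [1,3,4] + [1,2,4] − [1,2,3].
As a 10×5 matrix over Z this has rank 4, with invariant factors (1,1,1,1).

From H_k ≅ ker(∂_k) / im(∂_{k+1}) we obtain:

  H_0: rank C_0 − rank ∂_1 = 5 − 4 = 1, and the invariant factors of ∂_1 are all 1, so H_0 = Z.
  H_1: rank ker ∂_1 − rank ∂_2 = (10 − 4) − 6 = 0, and the invariant factors of ∂_2 are all 1, so H_1 = 0.
  H_2: rank ker ∂_2 − rank ∂_3 = (10 − 6) − 4 = 0, and the invariant factors of ∂_3 are all 1, so H_2 = 0.
  H_3: rank ker ∂_3 − rank ∂_4 = (5 − 4) − 0 = 1, and there is no ∂_4, so H_3 = Z.

(K is a triangulation of the 3-sphere S^3.)

H_0 ≅ Z,  H_1 = 0,  H_2 = 0,  H_3 ≅ Z.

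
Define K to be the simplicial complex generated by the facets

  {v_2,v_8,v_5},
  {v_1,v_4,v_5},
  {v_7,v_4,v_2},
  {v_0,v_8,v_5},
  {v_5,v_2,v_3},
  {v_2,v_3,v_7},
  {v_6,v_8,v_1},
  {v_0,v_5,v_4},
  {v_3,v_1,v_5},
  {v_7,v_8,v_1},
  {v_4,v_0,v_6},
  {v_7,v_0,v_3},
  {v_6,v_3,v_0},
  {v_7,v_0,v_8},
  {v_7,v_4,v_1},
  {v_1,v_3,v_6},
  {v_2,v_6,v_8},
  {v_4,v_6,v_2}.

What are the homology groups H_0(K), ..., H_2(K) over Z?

H_0 = Z,  H_1 = Z^2,  H_2 = Z.

We work with the vertex ordering v_0 < v_1 < v_2 < v_3 < v_4 < v_5 < v_6 < v_7 < v_8. The simplices of K, each written with vertices in increasing order, are:

  0-simplices (9): [v_0], [v_1], [v_2], [v_3], [v_4], [v_5], [v_6], [v_7], [v_8]
  1-simplices (27): (27 of them)
  2-simplices (18): (18 of them)

so the chain groups are C_0 ≅ Z^9, C_1 ≅ Z^27, C_2 ≅ Z^18.

∂_1: C_1 → C_0 is given by ∂[p,q] = [q] − [p]. For instance
  ∂[v_1,v_6] = [v_6] − [v_1].
This gives a 9×27 integer matrix of rank 8; reducing to Smith normal form yields diagonal entries (1,1,1,1,1,1,1,1).

Boundary ∂_2: C_2 → C_1 sends each 2-simplex [p,q,r] to [q,r] − [p,r] + [p,q]. For instance
  ∂[v_2,v_3,v_7] = [v_3,v_7] − [v_2,v_7] + [v_2,v_3],
  ∂[v_1,v_4,v_5] = [v_4,v_5] − [v_1,v_5] + [v_1,v_4].
The resulting 27×18 matrix has rank 17, and its Smith normal form has invariant factors (1,1,1,1,1,1,1,1,1,1,1,1,1,1,1,1,1).

Now H_k = ker ∂_k / im ∂_{k+1}, so:

  H_0: rank C_0 − rank ∂_1 = 9 − 8 = 1, and the invariant factors of ∂_1 are all 1, so H_0 ≅ Z.
  H_1: rank ker ∂_1 − rank ∂_2 = (27 − 8) − 17 = 2, and the invariant factors of ∂_2 are all 1, so H_1 ≅ Z^2.
  H_2: rank ker ∂_2 − rank ∂_3 = (18 − 17) − 0 = 1, and there is no ∂_3, so H_2 ≅ Z.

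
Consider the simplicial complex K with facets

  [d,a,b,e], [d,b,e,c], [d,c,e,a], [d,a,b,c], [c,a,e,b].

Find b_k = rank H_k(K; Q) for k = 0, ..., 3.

b_0 = 1, b_1 = 0, b_2 = 0, b_3 = 1.

K has 5 vertices, 10 edges, 10 triangles, 5 3-simplices.
rank ∂_0 = 0, rank ∂_1 = 4 ⇒ b_0 = 5 − 0 − 4 = 1; all invariant factors of ∂_1 are 1 so no torsion. So H_0 = Z.
rank ∂_1 = 4, rank ∂_2 = 6 ⇒ b_1 = 10 − 4 − 6 = 0; all invariant factors of ∂_2 are 1 so no torsion. So H_1 = 0.
rank ∂_2 = 6, rank ∂_3 = 4 ⇒ b_2 = 10 − 6 − 4 = 0; all invariant factors of ∂_3 are 1 so no torsion. So H_2 = 0.
rank ∂_3 = 4, rank ∂_4 = 0 ⇒ b_3 = 5 − 4 − 0 = 1. So H_3 = Z.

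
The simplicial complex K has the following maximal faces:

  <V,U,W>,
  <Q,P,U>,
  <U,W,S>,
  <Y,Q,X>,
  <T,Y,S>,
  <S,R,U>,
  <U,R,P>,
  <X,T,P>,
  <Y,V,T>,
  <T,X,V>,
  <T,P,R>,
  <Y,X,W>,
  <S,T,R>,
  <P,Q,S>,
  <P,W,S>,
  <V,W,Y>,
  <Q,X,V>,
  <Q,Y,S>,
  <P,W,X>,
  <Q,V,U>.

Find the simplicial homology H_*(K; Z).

H_0 ≅ Z,  H_1 ≅ Z ⊕ Z/2Z,  H_2 = 0.

We work with the vertex ordering P < Q < R < S < T < U < V < W < X < Y. The simplices of K, each written with vertices in increasing order, are:

  0-simplices (10): P, Q, R, S, T, U, V, W, X, Y
  1-simplices (30): PQ, PR, PS, PT, PU, PW, PX, QS, QU, QV, QX, QY, RS, RT, RU, ST, SU, SW, SY, TV, TX, TY, UV, UW, VW, VX, VY, WX, WY, XY
  2-simplices (20): PQS, PQU, PRT, PRU, PSW, PTX, PWX, QSY, QUV, QVX, QXY, RST, RSU, STY, SUW, TVX, TVY, UVW, VWY, WXY

Hence C_0 ≅ Z^10, C_1 ≅ Z^30, C_2 ≅ Z^20.

∂_1: C_1 → C_0 sends each edge [p,q] (with p < q) to q − p.
The resulting 10×30 matrix has rank 9, and its Smith normal form has invariant factors (1,1,1,1,1,1,1,1,1).

Boundary ∂_2: C_2 → C_1 sends each 2-simplex [p,q,r] to [q,r] − [p,r] + [p,q]. For instance
  ∂QVX = VX − QX + QV,
  ∂VWY = WY − VY + VW.
The 30×20 boundary matrix has rank 20 and Smith normal form diag(1,1,1,1,1,1,1,1,1,1,1,1,1,1,1,1,1,1,1,2).

Reading off H_k = ker ∂_k / im ∂_{k+1}:

  H_0: rank C_0 − rank ∂_1 = 10 − 9 = 1, and the invariant factors of ∂_1 are all 1, so H_0 = Z.
  H_1: rank ker ∂_1 − rank ∂_2 = (30 − 9) − 20 = 1, and ∂_2 has invariant factor 2 > 1, so H_1 = Z ⊕ Z/2Z.
  H_2: rank ker ∂_2 − rank ∂_3 = (20 − 20) − 0 = 0, and there is no ∂_3, so H_2 = 0.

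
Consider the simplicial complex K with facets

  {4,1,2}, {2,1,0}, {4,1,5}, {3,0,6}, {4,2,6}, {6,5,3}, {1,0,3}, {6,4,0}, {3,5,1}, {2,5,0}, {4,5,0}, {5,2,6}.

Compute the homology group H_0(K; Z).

K has 7 vertices, 18 edges, 12 triangles.
rank ∂_0 = 0, rank ∂_1 = 6 ⇒ b_0 = 7 − 0 − 6 = 1; all invariant factors of ∂_1 are 1 so no torsion. So H_0 = Z.

H_0 ≅ Z.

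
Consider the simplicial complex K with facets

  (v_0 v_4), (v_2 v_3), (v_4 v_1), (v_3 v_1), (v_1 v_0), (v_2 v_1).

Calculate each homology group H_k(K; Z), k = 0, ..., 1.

Fix the vertex order v_0 < v_1 < v_2 < v_3 < v_4 and write every simplex with vertices in increasing order. Then dim K = 1 and the simplices of K are:

  0-simplices (5): [v_0], [v_1], [v_2], [v_3], [v_4]
  1-simplices (6): [v_0,v_1], [v_0,v_4], [v_1,v_2], [v_1,v_3], [v_1,v_4], [v_2,v_3]

giving chain groups C_0 ≅ Z^5, C_1 ≅ Z^6.

The boundary map ∂_1: C_1 → C_0 is given by ∂[p,q] = [q] − [p]. For instance
  ∂[v_1,v_4] = [v_4] − [v_1].
The 5×6 boundary matrix has rank 4 and Smith normal form diag(1,1,1,1).

Now H_k = ker ∂_k / im ∂_{k+1}, so:

  H_0: rank C_0 − rank ∂_1 = 5 − 4 = 1, and the invariant factors of ∂_1 are all 1, so H_0 ≅ Z.
  H_1: rank ker ∂_1 − rank ∂_2 = (6 − 4) − 0 = 2, and there is no ∂_2, so H_1 ≅ Z^2.

H_0 ≅ Z,  H_1 ≅ Z^2.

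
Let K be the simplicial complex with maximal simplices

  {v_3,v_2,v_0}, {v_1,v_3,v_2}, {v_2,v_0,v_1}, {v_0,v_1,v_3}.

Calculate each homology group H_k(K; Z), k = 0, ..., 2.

H_0 ≅ Z,  H_1 = 0,  H_2 ≅ Z.

Take the total order v_0 < v_1 < v_2 < v_3 on the vertex set. Then K (dimension 2) consists of the simplices:

  0-simplices (4): [v_0], [v_1], [v_2], [v_3]
  1-simplices (6): [v_0,v_1], [v_0,v_2], [v_0,v_3], [v_1,v_2], [v_1,v_3], [v_2,v_3]
  2-simplices (4): [v_0,v_1,v_2], [v_0,v_1,v_3], [v_0,v_2,v_3], [v_1,v_2,v_3]

so the chain groups are C_0 ≅ Z^4, C_1 ≅ Z^6, C_2 ≅ Z^4.

∂_1: C_1 → C_0 is given by ∂[p,q] = [q] − [p].
The 4×6 boundary matrix has rank 3 and Smith normal form diag(1,1,1).

The boundary map ∂_2: C_2 → C_1 sends each 2-simplex [p,q,r] to [q,r] − [p,r] + [p,q]. For instance
  ∂[v_1,v_2,v_3] = [v_2,v_3] − [v_1,v_3] + [v_1,v_2],
  ∂[v_0,v_1,v_3] = [v_1,v_3] − [v_0,v_3] + [v_0,v_1].
As a 6×4 matrix over Z this has rank 3, with invariant factors (1,1,1).

Now H_k = ker ∂_k / im ∂_{k+1}, so:

  H_0: rank C_0 − rank ∂_1 = 4 − 3 = 1, and the invariant factors of ∂_1 are all 1, so H_0 = Z.
  H_1: rank ker ∂_1 − rank ∂_2 = (6 − 3) − 3 = 0, and the invariant factors of ∂_2 are all 1, so H_1 = 0.
  H_2: rank ker ∂_2 − rank ∂_3 = (4 − 3) − 0 = 1, and there is no ∂_3, so H_2 = Z.

As a check, the Euler characteristic is 4 − 6 + 4 = 2, which agrees with 1 − 0 + 1 = 2.
(K is a triangulation of the 2-sphere S^2.)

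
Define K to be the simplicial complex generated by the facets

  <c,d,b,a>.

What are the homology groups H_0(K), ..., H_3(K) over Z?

Fix the vertex order a < b < c < d and write every simplex with vertices in increasing order. Then dim K = 3 and the simplices of K are:

  0-simplices (4): a, b, c, d
  1-simplices (6): ab, ac, ad, bc, bd, cd
  2-simplices (4): abc, abd, acd, bcd
  3-simplices (1): abcd

giving chain groups C_0 ≅ Z^4, C_1 ≅ Z^6, C_2 ≅ Z^4, C_3 ≅ Z^1.

The boundary map ∂_1: C_1 → C_0 is given by ∂[p,q] = [q] − [p].
This gives a 4×6 integer matrix of rank 3; reducing to Smith normal form yields diagonal entries (1,1,1).

Boundary ∂_2: C_2 → C_1 sends each 2-simplex [p,q,r] to [q,r] − [p,r] + [p,q]. For instance
  ∂bcd = cd − bd + bc,
  ∂acd = cd − ad + ac.
The resulting 6×4 matrix has rank 3, and its Smith normal form has invariant factors (1,1,1).

The boundary map ∂_3: C_3 → C_2 sends each 3-simplex σ to the alternating sum Σ_i (−1)^i (σ with its i-th vertex removed). For instance
  ∂abcd = bcd − acd + abd − abc.
As a 4×1 matrix over Z this has rank 1, with invariant factors (1).

Reading off H_k = ker ∂_k / im ∂_{k+1}:

  H_0: rank C_0 − rank ∂_1 = 4 − 3 = 1, and the invariant factors of ∂_1 are all 1, so H_0 ≅ Z.
  H_1: rank ker ∂_1 − rank ∂_2 = (6 − 3) − 3 = 0, and the invariant factors of ∂_2 are all 1, so H_1 ≅ 0.
  H_2: rank ker ∂_2 − rank ∂_3 = (4 − 3) − 1 = 0, and the invariant factors of ∂_3 are all 1, so H_2 ≅ 0.
  H_3: rank ker ∂_3 − rank ∂_4 = (1 − 1) − 0 = 0, and there is no ∂_4, so H_3 ≅ 0.

As a check, the Euler characteristic is 4 − 6 + 4 − 1 = 1, which agrees with 1 − 0 + 0 − 0 = 1.

H_0 ≅ Z,  H_1 = 0,  H_2 = 0,  H_3 = 0.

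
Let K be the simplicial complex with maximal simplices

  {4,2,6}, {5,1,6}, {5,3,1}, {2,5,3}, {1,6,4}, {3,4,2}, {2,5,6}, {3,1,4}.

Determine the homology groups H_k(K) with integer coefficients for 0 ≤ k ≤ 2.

We work with the vertex ordering 1 < 2 < 3 < 4 < 5 < 6. The simplices of K, each written with vertices in increasing order, are:

  0-simplices (6): [1], [2], [3], [4], [5], [6]
  1-simplices (12): [1,3], [1,4], [1,5], [1,6], [2,3], [2,4], [2,5], [2,6], [3,4], [3,5], [4,6], [5,6]
  2-simplices (8): [1,3,4], [1,3,5], [1,4,6], [1,5,6], [2,3,4], [2,3,5], [2,4,6], [2,5,6]

Hence C_0 ≅ Z^6, C_1 ≅ Z^12, C_2 ≅ Z^8.

The boundary map ∂_1: C_1 → C_0 maps an edge to its endpoints' difference, ∂[p,q] = q − p. For instance
  ∂[2,6] = [6] − [2].
As a 6×12 matrix over Z this has rank 5, with invariant factors (1,1,1,1,1).

∂_2: C_2 → C_1 maps a triangle to the signed sum of its edges. For instance
  ∂[1,4,6] = [4,6] − [1,6] + [1,4],
  ∂[1,3,4] = [3,4] − [1,4] + [1,3].
As a 12×8 matrix over Z this has rank 7, with invariant factors (1,1,1,1,1,1,1).

Now H_k = ker ∂_k / im ∂_{k+1}, so:

  H_0: rank C_0 − rank ∂_1 = 6 − 5 = 1, and the invariant factors of ∂_1 are all 1, so H_0 = Z.
  H_1: rank ker ∂_1 − rank ∂_2 = (12 − 5) − 7 = 0, and the invariant factors of ∂_2 are all 1, so H_1 = 0.
  H_2: rank ker ∂_2 − rank ∂_3 = (8 − 7) − 0 = 1, and there is no ∂_3, so H_2 = Z.

As a check, the Euler characteristic is 6 − 12 + 8 = 2, which agrees with 1 − 0 + 1 = 2.

H_0 = Z,  H_1 = 0,  H_2 = Z.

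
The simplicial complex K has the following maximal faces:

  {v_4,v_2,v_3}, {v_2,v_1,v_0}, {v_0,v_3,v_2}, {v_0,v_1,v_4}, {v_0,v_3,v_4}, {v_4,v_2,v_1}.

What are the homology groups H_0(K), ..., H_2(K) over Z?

H_0 = Z,  H_1 = 0,  H_2 = Z.

Order the vertices as v_0 < v_1 < v_2 < v_3 < v_4. Listing each simplex with vertices in this order, K has dimension 2 with simplices:

  0-simplices (5): [v_0], [v_1], [v_2], [v_3], [v_4]
  1-simplices (9): [v_0,v_1], [v_0,v_2], [v_0,v_3], [v_0,v_4], [v_1,v_2], [v_1,v_4], [v_2,v_3], [v_2,v_4], [v_3,v_4]
  2-simplices (6): [v_0,v_1,v_2], [v_0,v_1,v_4], [v_0,v_2,v_3], [v_0,v_3,v_4], [v_1,v_2,v_4], [v_2,v_3,v_4]

so the chain groups are C_0 ≅ Z^5, C_1 ≅ Z^9, C_2 ≅ Z^6.

Boundary ∂_1: C_1 → C_0 sends each edge [p,q] (with p < q) to q − p.
The 5×9 boundary matrix has rank 4 and Smith normal form diag(1,1,1,1).

∂_2: C_2 → C_1 sends each 2-simplex [p,q,r] to [q,r] − [p,r] + [p,q]. For instance
  ∂[v_0,v_1,v_2] = [v_1,v_2] − [v_0,v_2] + [v_0,v_1],
  ∂[v_0,v_2,v_3] = [v_2,v_3] − [v_0,v_3] + [v_0,v_2].
This gives a 9×6 integer matrix of rank 5; reducing to Smith normal form yields diagonal entries (1,1,1,1,1).

From H_k ≅ ker(∂_k) / im(∂_{k+1}) we obtain:

  H_0: rank C_0 − rank ∂_1 = 5 − 4 = 1, and the invariant factors of ∂_1 are all 1, so H_0 = Z.
  H_1: rank ker ∂_1 − rank ∂_2 = (9 − 4) − 5 = 0, and the invariant factors of ∂_2 are all 1, so H_1 = 0.
  H_2: rank ker ∂_2 − rank ∂_3 = (6 − 5) − 0 = 1, and there is no ∂_3, so H_2 = Z.

As a check, the Euler characteristic is 5 − 9 + 6 = 2, which agrees with 1 − 0 + 1 = 2.
(K is a triangulation of the 2-sphere S^2.)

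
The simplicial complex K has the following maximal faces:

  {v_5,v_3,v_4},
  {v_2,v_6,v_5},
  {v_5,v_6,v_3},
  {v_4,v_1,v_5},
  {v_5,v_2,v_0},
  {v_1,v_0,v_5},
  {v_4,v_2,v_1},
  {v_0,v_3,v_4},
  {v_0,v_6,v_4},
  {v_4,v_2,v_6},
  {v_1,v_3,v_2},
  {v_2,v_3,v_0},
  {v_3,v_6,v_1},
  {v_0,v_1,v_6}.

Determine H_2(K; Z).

We work with the vertex ordering v_0 < v_1 < v_2 < v_3 < v_4 < v_5 < v_6. The simplices of K, each written with vertices in increasing order, are:

  0-simplices (7): [v_0], [v_1], [v_2], [v_3], [v_4], [v_5], [v_6]
  1-simplices (21): (21 of them)
  2-simplices (14): (14 of them)

giving chain groups C_0 ≅ Z^7, C_1 ≅ Z^21, C_2 ≅ Z^14.

The boundary map ∂_1: C_1 → C_0 is given by ∂[p,q] = [q] − [p]. For instance
  ∂[v_4,v_6] = [v_6] − [v_4].
The resulting 7×21 matrix has rank 6, and its Smith normal form has invariant factors (1,1,1,1,1,1).

The boundary map ∂_2: C_2 → C_1 sends each 2-simplex [p,q,r] to [q,r] − [p,r] + [p,q]. For instance
  ∂[v_3,v_4,v_5] = [v_4,v_5] − [v_3,v_5] + [v_3,v_4],
  ∂[v_0,v_2,v_5] = [v_2,v_5] − [v_0,v_5] + [v_0,v_2].
As a 21×14 matrix over Z this has rank 13, with invariant factors (1,1,1,1,1,1,1,1,1,1,1,1,1).

Now H_k = ker ∂_k / im ∂_{k+1}, so:

  H_2: rank ker ∂_2 − rank ∂_3 = (14 − 13) − 0 = 1, and there is no ∂_3, so H_2 = Z.

H_2 ≅ Z.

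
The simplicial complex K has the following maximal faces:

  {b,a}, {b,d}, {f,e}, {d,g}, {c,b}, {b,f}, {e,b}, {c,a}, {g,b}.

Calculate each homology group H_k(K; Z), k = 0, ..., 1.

Fix the vertex order a < b < c < d < e < f < g and write every simplex with vertices in increasing order. Then dim K = 1 and the simplices of K are:

  0-simplices (7): a, b, c, d, e, f, g
  1-simplices (9): ab, ac, bc, bd, be, bf, bg, dg, ef

Hence C_0 ≅ Z^7, C_1 ≅ Z^9.

∂_1: C_1 → C_0 sends each edge [p,q] (with p < q) to q − p. For instance
  ∂bg = g − b.
The resulting 7×9 matrix has rank 6, and its Smith normal form has invariant factors (1,1,1,1,1,1).

From H_k ≅ ker(∂_k) / im(∂_{k+1}) we obtain:

  H_0: rank C_0 − rank ∂_1 = 7 − 6 = 1, and the invariant factors of ∂_1 are all 1, so H_0 = Z.
  H_1: rank ker ∂_1 − rank ∂_2 = (9 − 6) − 0 = 3, and there is no ∂_2, so H_1 = Z^3.

(K is a triangulation of a wedge of 3 circles.)

H_0 ≅ Z,  H_1 ≅ Z^3.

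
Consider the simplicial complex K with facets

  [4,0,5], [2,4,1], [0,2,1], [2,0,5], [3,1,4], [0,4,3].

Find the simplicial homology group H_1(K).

Fix the vertex order 0 < 1 < 2 < 3 < 4 < 5 and write every simplex with vertices in increasing order. Then dim K = 2 and the simplices of K are:

  0-simplices (6): [0], [1], [2], [3], [4], [5]
  1-simplices (12): [0,1], [0,2], [0,3], [0,4], [0,5], [1,2], [1,3], [1,4], [2,4], [2,5], [3,4], [4,5]
  2-simplices (6): [0,1,2], [0,2,5], [0,3,4], [0,4,5], [1,2,4], [1,3,4]

so the chain groups are C_0 ≅ Z^6, C_1 ≅ Z^12, C_2 ≅ Z^6.

Boundary ∂_1: C_1 → C_0 is given by ∂[p,q] = [q] − [p].
The 6×12 boundary matrix has rank 5 and Smith normal form diag(1,1,1,1,1).

∂_2: C_2 → C_1 acts by ∂[p,q,r] = [q,r] − [p,r] + [p,q]. For instance
  ∂[1,2,4] = [2,4] − [1,4] + [1,2],
  ∂[0,1,2] = [1,2] − [0,2] + [0,1].
This gives a 12×6 integer matrix of rank 6; reducing to Smith normal form yields diagonal entries (1,1,1,1,1,1).

Reading off H_k = ker ∂_k / im ∂_{k+1}:

  H_1: rank ker ∂_1 − rank ∂_2 = (12 − 5) − 6 = 1, and the invariant factors of ∂_2 are all 1, so H_1 ≅ Z.

H_1 = Z.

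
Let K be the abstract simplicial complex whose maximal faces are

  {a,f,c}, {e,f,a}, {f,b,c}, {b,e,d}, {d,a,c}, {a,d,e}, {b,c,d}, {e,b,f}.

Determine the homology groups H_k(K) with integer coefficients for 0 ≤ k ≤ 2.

H_0 = Z,  H_1 = 0,  H_2 = Z.

Fix the vertex order a < b < c < d < e < f and write every simplex with vertices in increasing order. Then dim K = 2 and the simplices of K are:

  0-simplices (6): a, b, c, d, e, f
  1-simplices (12): ac, ad, ae, af, bc, bd, be, bf, cd, cf, de, ef
  2-simplices (8): acd, acf, ade, aef, bcd, bcf, bde, bef

Hence C_0 ≅ Z^6, C_1 ≅ Z^12, C_2 ≅ Z^8.

∂_1: C_1 → C_0 is given by ∂[p,q] = [q] − [p]. For instance
  ∂be = e − b.
As a 6×12 matrix over Z this has rank 5, with invariant factors (1,1,1,1,1).

∂_2: C_2 → C_1 acts by ∂[p,q,r] = [q,r] − [p,r] + [p,q]. For instance
  ∂aef = ef − af + ae,
  ∂bcf = cf − bf + bc.
The resulting 12×8 matrix has rank 7, and its Smith normal form has invariant factors (1,1,1,1,1,1,1).

Now H_k = ker ∂_k / im ∂_{k+1}, so:

  H_0: rank C_0 − rank ∂_1 = 6 − 5 = 1, and the invariant factors of ∂_1 are all 1, so H_0 ≅ Z.
  H_1: rank ker ∂_1 − rank ∂_2 = (12 − 5) − 7 = 0, and the invariant factors of ∂_2 are all 1, so H_1 ≅ 0.
  H_2: rank ker ∂_2 − rank ∂_3 = (8 − 7) − 0 = 1, and there is no ∂_3, so H_2 ≅ Z.

(K is a triangulation of the 2-sphere S^2.)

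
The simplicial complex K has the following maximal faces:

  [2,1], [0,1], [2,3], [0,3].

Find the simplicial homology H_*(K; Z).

H_0 = Z,  H_1 = Z.

Take the total order 0 < 1 < 2 < 3 on the vertex set. Then K (dimension 1) consists of the simplices:

  0-simplices (4): [0], [1], [2], [3]
  1-simplices (4): [0,1], [0,3], [1,2], [2,3]

Hence C_0 ≅ Z^4, C_1 ≅ Z^4.

Boundary ∂_1: C_1 → C_0 is given by ∂[p,q] = [q] − [p]. For instance
  ∂[0,1] = [1] − [0].
As a 4×4 matrix over Z this has rank 3, with invariant factors (1,1,1).

Computing H_k = (kernel of ∂_k) / (image of ∂_{k+1}):

  H_0: rank C_0 − rank ∂_1 = 4 − 3 = 1, and the invariant factors of ∂_1 are all 1, so H_0 ≅ Z.
  H_1: rank ker ∂_1 − rank ∂_2 = (4 − 3) − 0 = 1, and there is no ∂_2, so H_1 ≅ Z.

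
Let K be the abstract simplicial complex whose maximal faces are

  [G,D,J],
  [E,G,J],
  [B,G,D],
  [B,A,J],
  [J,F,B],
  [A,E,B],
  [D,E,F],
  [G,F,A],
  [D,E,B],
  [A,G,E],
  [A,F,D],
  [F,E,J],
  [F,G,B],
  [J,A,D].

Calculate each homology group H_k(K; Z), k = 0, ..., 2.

Fix the vertex order A < B < D < E < F < G < J and write every simplex with vertices in increasing order. Then dim K = 2 and the simplices of K are:

  0-simplices (7): A, B, D, E, F, G, J
  1-simplices (21): AB, AD, AE, AF, AG, AJ, BD, BE, BF, BG, BJ, DE, DF, DG, DJ, EF, EG, EJ, FG, FJ, GJ
  2-simplices (14): ABE, ABJ, ADF, ADJ, AEG, AFG, BDE, BDG, BFG, BFJ, DEF, DGJ, EFJ, EGJ

Hence C_0 ≅ Z^7, C_1 ≅ Z^21, C_2 ≅ Z^14.

Boundary ∂_1: C_1 → C_0 is given by ∂[p,q] = [q] − [p].
As a 7×21 matrix over Z this has rank 6, with invariant factors (1,1,1,1,1,1).

∂_2: C_2 → C_1 sends each 2-simplex [p,q,r] to [q,r] − [p,r] + [p,q]. For instance
  ∂DGJ = GJ − DJ + DG,
  ∂DEF = EF − DF + DE.
As a 21×14 matrix over Z this has rank 13, with invariant factors (1,1,1,1,1,1,1,1,1,1,1,1,1).

Now H_k = ker ∂_k / im ∂_{k+1}, so:

  H_0: rank C_0 − rank ∂_1 = 7 − 6 = 1, and the invariant factors of ∂_1 are all 1, so H_0 = Z.
  H_1: rank ker ∂_1 − rank ∂_2 = (21 − 6) − 13 = 2, and the invariant factors of ∂_2 are all 1, so H_1 = Z^2.
  H_2: rank ker ∂_2 − rank ∂_3 = (14 − 13) − 0 = 1, and there is no ∂_3, so H_2 = Z.

(K is a triangulation of the torus T^2.)

H_0 = Z,  H_1 = Z^2,  H_2 = Z.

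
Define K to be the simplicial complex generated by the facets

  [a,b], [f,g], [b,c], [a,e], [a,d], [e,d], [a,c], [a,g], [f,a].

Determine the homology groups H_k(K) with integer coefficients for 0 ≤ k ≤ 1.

H_0 ≅ Z,  H_1 ≅ Z^3.

We work with the vertex ordering a < b < c < d < e < f < g. The simplices of K, each written with vertices in increasing order, are:

  0-simplices (7): a, b, c, d, e, f, g
  1-simplices (9): ab, ac, ad, ae, af, ag, bc, de, fg

giving chain groups C_0 ≅ Z^7, C_1 ≅ Z^9.

The boundary map ∂_1: C_1 → C_0 is given by ∂[p,q] = [q] − [p]. For instance
  ∂ad = d − a.
The 7×9 boundary matrix has rank 6 and Smith normal form diag(1,1,1,1,1,1).

From H_k ≅ ker(∂_k) / im(∂_{k+1}) we obtain:

  H_0: rank C_0 − rank ∂_1 = 7 − 6 = 1, and the invariant factors of ∂_1 are all 1, so H_0 ≅ Z.
  H_1: rank ker ∂_1 − rank ∂_2 = (9 − 6) − 0 = 3, and there is no ∂_2, so H_1 ≅ Z^3.

(K is a triangulation of a wedge of 3 circles.)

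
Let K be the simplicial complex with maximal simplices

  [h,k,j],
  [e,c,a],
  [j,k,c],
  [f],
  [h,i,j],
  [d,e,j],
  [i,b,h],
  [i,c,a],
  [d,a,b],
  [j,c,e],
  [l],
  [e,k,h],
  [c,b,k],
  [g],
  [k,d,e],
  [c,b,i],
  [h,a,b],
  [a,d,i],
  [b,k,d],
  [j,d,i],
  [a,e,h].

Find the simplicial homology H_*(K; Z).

K has 12 vertices, 27 edges, 18 triangles.
rank ∂_0 = 0, rank ∂_1 = 8 ⇒ b_0 = 12 − 0 − 8 = 4; all invariant factors of ∂_1 are 1 so no torsion. So H_0 ≅ Z^4.
rank ∂_1 = 8, rank ∂_2 = 18 ⇒ b_1 = 27 − 8 − 18 = 1; ∂_2 has invariant factor(s) [2] giving torsion. So H_1 ≅ Z ⊕ Z/2.
rank ∂_2 = 18, rank ∂_3 = 0 ⇒ b_2 = 18 − 18 − 0 = 0. So H_2 ≅ 0.

H_0 ≅ Z^4,  H_1 ≅ Z ⊕ Z/2,  H_2 = 0.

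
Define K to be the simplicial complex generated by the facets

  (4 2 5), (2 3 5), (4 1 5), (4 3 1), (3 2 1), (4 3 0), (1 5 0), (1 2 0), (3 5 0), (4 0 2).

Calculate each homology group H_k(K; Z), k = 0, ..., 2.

H_0 ≅ Z,  H_1 ≅ Z_2,  H_2 = 0.

K has 6 vertices, 15 edges, 10 triangles.
rank ∂_0 = 0, rank ∂_1 = 5 ⇒ b_0 = 6 − 0 − 5 = 1; all invariant factors of ∂_1 are 1 so no torsion. So H_0 ≅ Z.
rank ∂_1 = 5, rank ∂_2 = 10 ⇒ b_1 = 15 − 5 − 10 = 0; ∂_2 has invariant factor(s) [2] giving torsion. So H_1 ≅ Z_2.
rank ∂_2 = 10, rank ∂_3 = 0 ⇒ b_2 = 10 − 10 − 0 = 0. So H_2 ≅ 0.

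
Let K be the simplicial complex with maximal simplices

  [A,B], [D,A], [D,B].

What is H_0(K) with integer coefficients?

Take the total order A < B < D on the vertex set. Then K (dimension 1) consists of the simplices:

  0-simplices (3): A, B, D
  1-simplices (3): AB, AD, BD

giving chain groups C_0 ≅ Z^3, C_1 ≅ Z^3.

The boundary map ∂_1: C_1 → C_0 is given by ∂[p,q] = [q] − [p]. For instance
  ∂BD = D − B.
The resulting 3×3 matrix has rank 2, and its Smith normal form has invariant factors (1,1).

Reading off H_k = ker ∂_k / im ∂_{k+1}:

  H_0: rank C_0 − rank ∂_1 = 3 − 2 = 1, and the invariant factors of ∂_1 are all 1, so H_0 ≅ Z.

H_0 ≅ Z.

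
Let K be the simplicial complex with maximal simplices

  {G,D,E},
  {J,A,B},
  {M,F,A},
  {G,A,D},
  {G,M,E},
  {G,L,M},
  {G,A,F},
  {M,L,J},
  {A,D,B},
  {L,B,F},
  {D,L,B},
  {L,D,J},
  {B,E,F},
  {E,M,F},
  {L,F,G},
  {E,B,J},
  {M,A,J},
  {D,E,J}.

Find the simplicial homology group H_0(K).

Fix the vertex order A < B < D < E < F < G < J < L < M and write every simplex with vertices in increasing order. Then dim K = 2 and the simplices of K are:

  0-simplices (9): A, B, D, E, F, G, J, L, M
  1-simplices (27): AB, AD, AF, AG, AJ, AM, BD, BE, BF, BJ, BL, DE, DG, DJ, DL, EF, EG, EJ, EM, FG, FL, FM, GL, GM, JL, JM, LM
  2-simplices (18): ABD, ABJ, ADG, AFG, AFM, AJM, BDL, BEF, BEJ, BFL, DEG, DEJ, DJL, EFM, EGM, FGL, GLM, JLM

Hence C_0 ≅ Z^9, C_1 ≅ Z^27, C_2 ≅ Z^18.

Boundary ∂_1: C_1 → C_0 sends each edge [p,q] (with p < q) to q − p. For instance
  ∂GM = M − G.
The 9×27 boundary matrix has rank 8 and Smith normal form diag(1,1,1,1,1,1,1,1).

Boundary ∂_2: C_2 → C_1 acts by ∂[p,q,r] = [q,r] − [p,r] + [p,q]. For instance
  ∂DEJ = EJ − DJ + DE,
  ∂AFM = FM − AM + AF.
The 27×18 boundary matrix has rank 18 and Smith normal form diag(1,1,1,1,1,1,1,1,1,1,1,1,1,1,1,1,1,2).

Now H_k = ker ∂_k / im ∂_{k+1}, so:

  H_0: rank C_0 − rank ∂_1 = 9 − 8 = 1, and the invariant factors of ∂_1 are all 1, so H_0 = Z.

H_0 ≅ Z.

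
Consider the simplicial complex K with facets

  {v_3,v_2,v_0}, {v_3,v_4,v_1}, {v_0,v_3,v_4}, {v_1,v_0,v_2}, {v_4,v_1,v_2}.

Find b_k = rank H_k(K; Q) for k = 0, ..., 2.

Fix the vertex order v_0 < v_1 < v_2 < v_3 < v_4 and write every simplex with vertices in increasing order. Then dim K = 2 and the simplices of K are:

  0-simplices (5): [v_0], [v_1], [v_2], [v_3], [v_4]
  1-simplices (10): [v_0,v_1], [v_0,v_2], [v_0,v_3], [v_0,v_4], [v_1,v_2], [v_1,v_3], [v_1,v_4], [v_2,v_3], [v_2,v_4], [v_3,v_4]
  2-simplices (5): [v_0,v_1,v_2], [v_0,v_2,v_3], [v_0,v_3,v_4], [v_1,v_2,v_4], [v_1,v_3,v_4]

Hence C_0 ≅ Z^5, C_1 ≅ Z^10, C_2 ≅ Z^5.

∂_1: C_1 → C_0 is given by ∂[p,q] = [q] − [p]. For instance
  ∂[v_3,v_4] = [v_4] − [v_3].
This gives a 5×10 integer matrix of rank 4; reducing to Smith normal form yields diagonal entries (1,1,1,1).

The boundary map ∂_2: C_2 → C_1 acts by ∂[p,q,r] = [q,r] − [p,r] + [p,q]. For instance
  ∂[v_0,v_1,v_2] = [v_1,v_2] − [v_0,v_2] + [v_0,v_1],
  ∂[v_1,v_2,v_4] = [v_2,v_4] − [v_1,v_4] + [v_1,v_2].
The 10×5 boundary matrix has rank 5 and Smith normal form diag(1,1,1,1,1).

Now H_k = ker ∂_k / im ∂_{k+1}, so:

  H_0: rank C_0 − rank ∂_1 = 5 − 4 = 1, and the invariant factors of ∂_1 are all 1, so H_0 ≅ Z.
  H_1: rank ker ∂_1 − rank ∂_2 = (10 − 4) − 5 = 1, and the invariant factors of ∂_2 are all 1, so H_1 ≅ Z.
  H_2: rank ker ∂_2 − rank ∂_3 = (5 − 5) − 0 = 0, and there is no ∂_3, so H_2 ≅ 0.

As a check, the Euler characteristic is 5 − 10 + 5 = 0, which agrees with 1 − 1 + 0 = 0.
(K is a triangulation of the Möbius band.)

Hence the Betti numbers are b_0 = 1, b_1 = 1, b_2 = 0.

b_0 = 1, b_1 = 1, b_2 = 0.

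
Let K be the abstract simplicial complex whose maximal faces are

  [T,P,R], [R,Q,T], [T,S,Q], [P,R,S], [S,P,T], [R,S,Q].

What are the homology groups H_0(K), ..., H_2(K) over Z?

Fix the vertex order P < Q < R < S < T and write every simplex with vertices in increasing order. Then dim K = 2 and the simplices of K are:

  0-simplices (5): P, Q, R, S, T
  1-simplices (9): PR, PS, PT, QR, QS, QT, RS, RT, ST
  2-simplices (6): PRS, PRT, PST, QRS, QRT, QST

so the chain groups are C_0 ≅ Z^5, C_1 ≅ Z^9, C_2 ≅ Z^6.

∂_1: C_1 → C_0 sends each edge [p,q] (with p < q) to q − p. For instance
  ∂PT = T − P.
The 5×9 boundary matrix has rank 4 and Smith normal form diag(1,1,1,1).

The boundary map ∂_2: C_2 → C_1 sends each 2-simplex [p,q,r] to [q,r] − [p,r] + [p,q]. For instance
  ∂PST = ST − PT + PS,
  ∂PRS = RS − PS + PR.
This gives a 9×6 integer matrix of rank 5; reducing to Smith normal form yields diagonal entries (1,1,1,1,1).

Now H_k = ker ∂_k / im ∂_{k+1}, so:

  H_0: rank C_0 − rank ∂_1 = 5 − 4 = 1, and the invariant factors of ∂_1 are all 1, so H_0 = Z.
  H_1: rank ker ∂_1 − rank ∂_2 = (9 − 4) − 5 = 0, and the invariant factors of ∂_2 are all 1, so H_1 = 0.
  H_2: rank ker ∂_2 − rank ∂_3 = (6 − 5) − 0 = 1, and there is no ∂_3, so H_2 = Z.

As a check, the Euler characteristic is 5 − 9 + 6 = 2, which agrees with 1 − 0 + 1 = 2.

H_0 ≅ Z,  H_1 = 0,  H_2 ≅ Z.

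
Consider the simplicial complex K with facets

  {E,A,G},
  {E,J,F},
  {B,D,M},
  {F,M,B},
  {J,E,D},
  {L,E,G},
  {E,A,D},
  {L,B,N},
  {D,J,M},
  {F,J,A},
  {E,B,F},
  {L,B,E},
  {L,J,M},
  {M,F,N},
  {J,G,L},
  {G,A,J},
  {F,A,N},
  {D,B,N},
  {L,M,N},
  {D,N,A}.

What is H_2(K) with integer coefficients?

We work with the vertex ordering A < B < D < E < F < G < J < L < M < N. The simplices of K, each written with vertices in increasing order, are:

  0-simplices (10): A, B, D, E, F, G, J, L, M, N
  1-simplices (30): AD, AE, AF, AG, AJ, AN, BD, BE, BF, BL, BM, BN, DE, DJ, DM, DN, EF, EG, EJ, EL, FJ, FM, FN, GJ, GL, JL, JM, LM, LN, MN
  2-simplices (20): ADE, ADN, AEG, AFJ, AFN, AGJ, BDM, BDN, BEF, BEL, BFM, BLN, DEJ, DJM, EFJ, EGL, FMN, GJL, JLM, LMN

Hence C_0 ≅ Z^10, C_1 ≅ Z^30, C_2 ≅ Z^20.

∂_1: C_1 → C_0 sends each edge [p,q] (with p < q) to q − p. For instance
  ∂JL = L − J.
As a 10×30 matrix over Z this has rank 9, with invariant factors (1,1,1,1,1,1,1,1,1).

∂_2: C_2 → C_1 maps a triangle to the signed sum of its edges. For instance
  ∂GJL = JL − GL + GJ,
  ∂AFN = FN − AN + AF.
The 30×20 boundary matrix has rank 20 and Smith normal form diag(1,1,1,1,1,1,1,1,1,1,1,1,1,1,1,1,1,1,1,2).

Now H_k = ker ∂_k / im ∂_{k+1}, so:

  H_2: rank ker ∂_2 − rank ∂_3 = (20 − 20) − 0 = 0, and there is no ∂_3, so H_2 = 0.

H_2 = 0.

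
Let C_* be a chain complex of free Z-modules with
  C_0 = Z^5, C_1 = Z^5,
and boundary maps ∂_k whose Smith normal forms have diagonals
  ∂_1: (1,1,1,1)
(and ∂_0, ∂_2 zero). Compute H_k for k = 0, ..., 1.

H_0: b_0 = 5 − 0 − 4 = 1; torsion from ∂_1 factors > 1: none. So H_0 ≅ Z.
H_1: b_1 = 5 − 4 − 0 = 1; torsion from ∂_2 factors > 1: none. So H_1 ≅ Z.

H_0 ≅ Z,  H_1 ≅ Z.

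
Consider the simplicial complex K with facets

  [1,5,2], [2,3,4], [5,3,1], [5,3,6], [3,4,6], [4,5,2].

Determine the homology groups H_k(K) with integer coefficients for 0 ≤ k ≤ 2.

Fix the vertex order 1 < 2 < 3 < 4 < 5 < 6 and write every simplex with vertices in increasing order. Then dim K = 2 and the simplices of K are:

  0-simplices (6): [1], [2], [3], [4], [5], [6]
  1-simplices (12): [1,2], [1,3], [1,5], [2,3], [2,4], [2,5], [3,4], [3,5], [3,6], [4,5], [4,6], [5,6]
  2-simplices (6): [1,2,5], [1,3,5], [2,3,4], [2,4,5], [3,4,6], [3,5,6]

Hence C_0 ≅ Z^6, C_1 ≅ Z^12, C_2 ≅ Z^6.

∂_1: C_1 → C_0 is given by ∂[p,q] = [q] − [p].
This gives a 6×12 integer matrix of rank 5; reducing to Smith normal form yields diagonal entries (1,1,1,1,1).

Boundary ∂_2: C_2 → C_1 sends each 2-simplex [p,q,r] to [q,r] − [p,r] + [p,q]. For instance
  ∂[3,4,6] = [4,6] − [3,6] + [3,4],
  ∂[2,3,4] = [3,4] − [2,4] + [2,3].
As a 12×6 matrix over Z this has rank 6, with invariant factors (1,1,1,1,1,1).

Computing H_k = (kernel of ∂_k) / (image of ∂_{k+1}):

  H_0: rank C_0 − rank ∂_1 = 6 − 5 = 1, and the invariant factors of ∂_1 are all 1, so H_0 ≅ Z.
  H_1: rank ker ∂_1 − rank ∂_2 = (12 − 5) − 6 = 1, and the invariant factors of ∂_2 are all 1, so H_1 ≅ Z.
  H_2: rank ker ∂_2 − rank ∂_3 = (6 − 6) − 0 = 0, and there is no ∂_3, so H_2 ≅ 0.

As a check, the Euler characteristic is 6 − 12 + 6 = 0, which agrees with 1 − 1 + 0 = 0.

H_0 = Z,  H_1 = Z,  H_2 = 0.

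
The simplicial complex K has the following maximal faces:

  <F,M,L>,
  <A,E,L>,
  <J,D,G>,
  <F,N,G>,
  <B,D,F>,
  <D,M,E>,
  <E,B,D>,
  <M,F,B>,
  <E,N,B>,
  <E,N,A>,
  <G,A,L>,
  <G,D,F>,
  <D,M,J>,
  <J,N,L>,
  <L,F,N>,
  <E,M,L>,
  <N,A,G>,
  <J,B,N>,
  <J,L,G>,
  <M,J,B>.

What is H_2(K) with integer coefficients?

H_2 = 0.

Order the vertices as A < B < D < E < F < G < J < L < M < N. Listing each simplex with vertices in this order, K has dimension 2 with simplices:

  0-simplices (10): A, B, D, E, F, G, J, L, M, N
  1-simplices (30): AE, AG, AL, AN, BD, BE, BF, BJ, BM, BN, DE, DF, DG, DJ, DM, EL, EM, EN, FG, FL, FM, FN, GJ, GL, GN, JL, JM, JN, LM, LN
  2-simplices (20): AEL, AEN, AGL, AGN, BDE, BDF, BEN, BFM, BJM, BJN, DEM, DFG, DGJ, DJM, ELM, FGN, FLM, FLN, GJL, JLN

Hence C_0 ≅ Z^10, C_1 ≅ Z^30, C_2 ≅ Z^20.

∂_1: C_1 → C_0 maps an edge to its endpoints' difference, ∂[p,q] = q − p.
As a 10×30 matrix over Z this has rank 9, with invariant factors (1,1,1,1,1,1,1,1,1).

Boundary ∂_2: C_2 → C_1 acts by ∂[p,q,r] = [q,r] − [p,r] + [p,q]. For instance
  ∂BEN = EN − BN + BE,
  ∂DFG = FG − DG + DF.
This gives a 30×20 integer matrix of rank 20; reducing to Smith normal form yields diagonal entries (1,1,1,1,1,1,1,1,1,1,1,1,1,1,1,1,1,1,1,2).

Reading off H_k = ker ∂_k / im ∂_{k+1}:

  H_2: rank ker ∂_2 − rank ∂_3 = (20 − 20) − 0 = 0, and there is no ∂_3, so H_2 ≅ 0.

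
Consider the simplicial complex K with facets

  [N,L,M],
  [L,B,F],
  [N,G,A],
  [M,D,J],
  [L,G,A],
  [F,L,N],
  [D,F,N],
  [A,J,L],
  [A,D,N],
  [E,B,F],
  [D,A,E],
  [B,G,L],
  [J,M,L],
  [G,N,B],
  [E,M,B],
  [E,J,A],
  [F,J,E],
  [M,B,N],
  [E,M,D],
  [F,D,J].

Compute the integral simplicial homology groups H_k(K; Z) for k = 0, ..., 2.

Take the total order A < B < D < E < F < G < J < L < M < N on the vertex set. Then K (dimension 2) consists of the simplices:

  0-simplices (10): A, B, D, E, F, G, J, L, M, N
  1-simplices (30): AD, AE, AG, AJ, AL, AN, BE, BF, BG, BL, BM, BN, DE, DF, DJ, DM, DN, EF, EJ, EM, FJ, FL, FN, GL, GN, JL, JM, LM, LN, MN
  2-simplices (20): ADE, ADN, AEJ, AGL, AGN, AJL, BEF, BEM, BFL, BGL, BGN, BMN, DEM, DFJ, DFN, DJM, EFJ, FLN, JLM, LMN

so the chain groups are C_0 ≅ Z^10, C_1 ≅ Z^30, C_2 ≅ Z^20.

The boundary map ∂_1: C_1 → C_0 sends each edge [p,q] (with p < q) to q − p. For instance
  ∂BL = L − B.
The 10×30 boundary matrix has rank 9 and Smith normal form diag(1,1,1,1,1,1,1,1,1).

Boundary ∂_2: C_2 → C_1 sends each 2-simplex [p,q,r] to [q,r] − [p,r] + [p,q]. For instance
  ∂ADE = DE − AE + AD,
  ∂BFL = FL − BL + BF.
This gives a 30×20 integer matrix of rank 20; reducing to Smith normal form yields diagonal entries (1,1,1,1,1,1,1,1,1,1,1,1,1,1,1,1,1,1,1,2).

Reading off H_k = ker ∂_k / im ∂_{k+1}:

  H_0: rank C_0 − rank ∂_1 = 10 − 9 = 1, and the invariant factors of ∂_1 are all 1, so H_0 = Z.
  H_1: rank ker ∂_1 − rank ∂_2 = (30 − 9) − 20 = 1, and ∂_2 has invariant factor 2 > 1, so H_1 = Z ⊕ Z/2.
  H_2: rank ker ∂_2 − rank ∂_3 = (20 − 20) − 0 = 0, and there is no ∂_3, so H_2 = 0.

H_0 = Z,  H_1 = Z ⊕ Z/2,  H_2 = 0.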